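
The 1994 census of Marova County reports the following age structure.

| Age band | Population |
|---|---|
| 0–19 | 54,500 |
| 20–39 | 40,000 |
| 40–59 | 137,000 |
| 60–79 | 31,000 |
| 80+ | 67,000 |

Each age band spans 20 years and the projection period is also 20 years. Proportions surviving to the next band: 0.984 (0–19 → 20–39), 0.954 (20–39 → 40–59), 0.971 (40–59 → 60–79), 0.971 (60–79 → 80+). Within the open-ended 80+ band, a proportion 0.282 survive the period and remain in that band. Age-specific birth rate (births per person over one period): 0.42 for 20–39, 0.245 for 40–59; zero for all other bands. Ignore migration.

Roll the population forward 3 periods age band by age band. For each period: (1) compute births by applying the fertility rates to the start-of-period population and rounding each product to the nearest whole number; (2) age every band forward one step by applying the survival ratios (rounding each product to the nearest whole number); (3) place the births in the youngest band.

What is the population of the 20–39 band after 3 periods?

Period 1:
Births: 40000 × 0.42 = 16800, 137000 × 0.245 = 33565 → 50365
20–39: 54500 × 0.984 = 53628
40–59: 40000 × 0.954 = 38160
60–79: 137000 × 0.971 = 133027
80+: 31000 × 0.971 + 67000 × 0.282 = 30101 + 18894 = 48995
End of period: [50365, 53628, 38160, 133027, 48995]
Period 2:
Births: 53628 × 0.42 = 22524, 38160 × 0.245 = 9349 → 31873
20–39: 50365 × 0.984 = 49559
40–59: 53628 × 0.954 = 51161
60–79: 38160 × 0.971 = 37053
80+: 133027 × 0.971 + 48995 × 0.282 = 129169 + 13817 = 142986
End of period: [31873, 49559, 51161, 37053, 142986]
Period 3:
Births: 49559 × 0.42 = 20815, 51161 × 0.245 = 12534 → 33349
20–39: 31873 × 0.984 = 31363
40–59: 49559 × 0.954 = 47279
60–79: 51161 × 0.971 = 49677
80+: 37053 × 0.971 + 142986 × 0.282 = 35978 + 40322 = 76300
End of period: [33349, 31363, 47279, 49677, 76300]

31363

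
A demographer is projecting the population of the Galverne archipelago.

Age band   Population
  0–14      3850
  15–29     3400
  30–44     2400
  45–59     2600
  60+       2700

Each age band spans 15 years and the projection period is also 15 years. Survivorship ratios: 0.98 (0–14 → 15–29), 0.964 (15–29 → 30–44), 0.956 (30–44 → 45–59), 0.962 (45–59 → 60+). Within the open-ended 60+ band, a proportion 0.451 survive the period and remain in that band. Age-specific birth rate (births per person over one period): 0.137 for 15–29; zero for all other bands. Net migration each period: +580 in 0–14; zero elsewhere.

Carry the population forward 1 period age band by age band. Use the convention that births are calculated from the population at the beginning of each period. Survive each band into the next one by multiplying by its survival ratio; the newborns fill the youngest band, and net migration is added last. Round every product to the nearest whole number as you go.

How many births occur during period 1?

466

After projecting period 1:
Births: 3400 × 0.137 = 466
15–29: 3850 × 0.98 = 3773
30–44: 3400 × 0.964 = 3278
45–59: 2400 × 0.956 = 2294
60+: 2600 × 0.962 + 2700 × 0.451 = 2501 + 1218 = 3719
Net migration: 0–14 + 580 → 1046
Population now: 0–14=1046, 15–29=3773, 30–44=3278, 45–59=2294, 60+=3719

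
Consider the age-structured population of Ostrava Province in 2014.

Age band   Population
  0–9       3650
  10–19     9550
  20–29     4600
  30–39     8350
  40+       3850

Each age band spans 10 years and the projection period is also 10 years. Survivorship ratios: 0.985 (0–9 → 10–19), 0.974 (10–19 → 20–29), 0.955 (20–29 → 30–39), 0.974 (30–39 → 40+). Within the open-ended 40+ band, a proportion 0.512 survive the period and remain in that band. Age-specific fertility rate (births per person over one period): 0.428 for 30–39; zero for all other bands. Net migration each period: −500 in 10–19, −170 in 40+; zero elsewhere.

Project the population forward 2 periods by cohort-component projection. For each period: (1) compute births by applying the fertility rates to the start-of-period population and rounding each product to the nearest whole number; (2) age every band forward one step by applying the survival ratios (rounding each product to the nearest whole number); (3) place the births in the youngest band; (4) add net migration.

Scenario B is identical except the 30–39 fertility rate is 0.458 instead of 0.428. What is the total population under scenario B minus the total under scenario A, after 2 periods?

379

Numbering the bands 1..5 from youngest to oldest:
Period 1:
Births: 8350 × 0.428 = 3574
Band 2: 3650 × 0.985 = 3595
Band 3: 9550 × 0.974 = 9302
Band 4: 4600 × 0.955 = 4393
Band 5: 8350 × 0.974 + 3850 × 0.512 = 8133 + 1971 = 10104
Net migration: Band 2 − 500 → 3095; Band 5 − 170 → 9934
End of period: [3574, 3095, 9302, 4393, 9934]
Period 2:
Births: 4393 × 0.428 = 1880
Band 2: 3574 × 0.985 = 3520
Band 3: 3095 × 0.974 = 3015
Band 4: 9302 × 0.955 = 8883
Band 5: 4393 × 0.974 + 9934 × 0.512 = 4279 + 5086 = 9365
Net migration: Band 2 − 500 → 3020; Band 5 − 170 → 9195
End of period: [1880, 3020, 3015, 8883, 9195]
Scenario A total after 2 periods: 25993
Scenario B projection —
Period 1:
Births: 8350 × 0.458 = 3824
Band 2: 3650 × 0.985 = 3595
Band 3: 9550 × 0.974 = 9302
Band 4: 4600 × 0.955 = 4393
Band 5: 8350 × 0.974 + 3850 × 0.512 = 8133 + 1971 = 10104
Net migration: Band 2 − 500 → 3095; Band 5 − 170 → 9934
End of period: [3824, 3095, 9302, 4393, 9934]
Period 2:
Births: 4393 × 0.458 = 2012
Band 2: 3824 × 0.985 = 3767
Band 3: 3095 × 0.974 = 3015
Band 4: 9302 × 0.955 = 8883
Band 5: 4393 × 0.974 + 9934 × 0.512 = 4279 + 5086 = 9365
Net migration: Band 2 − 500 → 3267; Band 5 − 170 → 9195
End of period: [2012, 3267, 3015, 8883, 9195]
Scenario B total after 2 periods: 26372
Difference B − A = 26372 − 25993 = 379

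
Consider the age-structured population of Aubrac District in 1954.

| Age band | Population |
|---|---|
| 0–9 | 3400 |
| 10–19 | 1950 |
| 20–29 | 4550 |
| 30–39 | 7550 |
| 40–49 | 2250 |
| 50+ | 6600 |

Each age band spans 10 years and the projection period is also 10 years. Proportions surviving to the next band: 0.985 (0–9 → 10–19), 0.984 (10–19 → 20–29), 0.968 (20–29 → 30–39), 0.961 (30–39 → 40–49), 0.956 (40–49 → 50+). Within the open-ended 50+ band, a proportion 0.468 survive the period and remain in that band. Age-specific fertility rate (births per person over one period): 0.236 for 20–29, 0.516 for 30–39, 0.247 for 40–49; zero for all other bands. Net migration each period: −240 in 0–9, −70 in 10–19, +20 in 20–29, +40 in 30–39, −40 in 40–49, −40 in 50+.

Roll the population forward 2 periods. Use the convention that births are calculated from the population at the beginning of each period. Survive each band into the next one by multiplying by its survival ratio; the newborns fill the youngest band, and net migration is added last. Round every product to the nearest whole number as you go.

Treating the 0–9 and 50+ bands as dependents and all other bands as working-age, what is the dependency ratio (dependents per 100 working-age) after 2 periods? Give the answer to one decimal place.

93.5

[period 1]
Births: 4550 × 0.236 = 1074 ; 7550 × 0.516 = 3896 ; 2250 × 0.247 = 556 → total 5526
10–19: 3400 × 0.985 = 3349
20–29: 1950 × 0.984 = 1919
30–39: 4550 × 0.968 = 4404
40–49: 7550 × 0.961 = 7256
50+: 2250 × 0.956 + 6600 × 0.468 = 2151 + 3089 = 5240
Net migration: 0–9 − 240 → 5286; 10–19 − 70 → 3279; 20–29 + 20 → 1939; 30–39 + 40 → 4444; 40–49 − 40 → 7216; 50+ − 40 → 5200
End of period: [5286, 3279, 1939, 4444, 7216, 5200]
[period 2]
Births: 1939 × 0.236 = 458 ; 4444 × 0.516 = 2293 ; 7216 × 0.247 = 1782 → total 4533
10–19: 5286 × 0.985 = 5207
20–29: 3279 × 0.984 = 3227
30–39: 1939 × 0.968 = 1877
40–49: 4444 × 0.961 = 4271
50+: 7216 × 0.956 + 5200 × 0.468 = 6898 + 2434 = 9332
Net migration: 0–9 − 240 → 4293; 10–19 − 70 → 5137; 20–29 + 20 → 3247; 30–39 + 40 → 1917; 40–49 − 40 → 4231; 50+ − 40 → 9292
End of period: [4293, 5137, 3247, 1917, 4231, 9292]
Dependents (band 0–9 + band 50+) = 4293 + 9292 = 13585; working-age = 14532; ratio = 13585/14532 × 100 = 93.5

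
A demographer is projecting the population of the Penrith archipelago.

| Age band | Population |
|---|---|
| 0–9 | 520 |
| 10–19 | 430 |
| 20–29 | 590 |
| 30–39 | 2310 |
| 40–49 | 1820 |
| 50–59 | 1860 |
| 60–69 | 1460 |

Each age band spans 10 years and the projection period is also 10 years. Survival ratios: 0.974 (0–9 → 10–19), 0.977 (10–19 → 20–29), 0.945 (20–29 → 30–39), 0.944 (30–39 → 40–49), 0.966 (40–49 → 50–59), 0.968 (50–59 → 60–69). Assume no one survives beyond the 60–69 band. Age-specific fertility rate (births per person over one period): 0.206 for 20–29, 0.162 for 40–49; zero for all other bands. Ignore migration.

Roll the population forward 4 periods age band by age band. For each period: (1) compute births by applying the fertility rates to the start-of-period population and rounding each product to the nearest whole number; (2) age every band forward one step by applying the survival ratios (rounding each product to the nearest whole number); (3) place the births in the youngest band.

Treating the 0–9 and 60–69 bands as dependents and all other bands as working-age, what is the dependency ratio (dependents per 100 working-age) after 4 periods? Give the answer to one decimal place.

35.8

(Groups numbered youngest = 1 to oldest = 7.)
[period 1]
Births: 590 * 0.206 = 122 ; 1820 * 0.162 = 295 → total 417
Group 2: 520 * 0.974 = 506
Group 3: 430 * 0.977 = 420
Group 4: 590 * 0.945 = 558
Group 5: 2310 * 0.944 = 2181
Group 6: 1820 * 0.966 = 1758
Group 7: 1860 * 0.968 = 1800
Giving 417 / 506 / 420 / 558 / 2181 / 1758 / 1800.
[period 2]
Births: 420 * 0.206 = 87 ; 2181 * 0.162 = 353 → total 440
Group 2: 417 * 0.974 = 406
Group 3: 506 * 0.977 = 494
Group 4: 420 * 0.945 = 397
Group 5: 558 * 0.944 = 527
Group 6: 2181 * 0.966 = 2107
Group 7: 1758 * 0.968 = 1702
Giving 440 / 406 / 494 / 397 / 527 / 2107 / 1702.
[period 3]
Births: 494 * 0.206 = 102 ; 527 * 0.162 = 85 → total 187
Group 2: 440 * 0.974 = 429
Group 3: 406 * 0.977 = 397
Group 4: 494 * 0.945 = 467
Group 5: 397 * 0.944 = 375
Group 6: 527 * 0.966 = 509
Group 7: 2107 * 0.968 = 2040
Giving 187 / 429 / 397 / 467 / 375 / 509 / 2040.
[period 4]
Births: 397 * 0.206 = 82 ; 375 * 0.162 = 61 → total 143
Group 2: 187 * 0.974 = 182
Group 3: 429 * 0.977 = 419
Group 4: 397 * 0.945 = 375
Group 5: 467 * 0.944 = 441
Group 6: 375 * 0.966 = 362
Group 7: 509 * 0.968 = 493
Giving 143 / 182 / 419 / 375 / 441 / 362 / 493.
Dependents (band 0–9 + band 60–69) = 143 + 493 = 636; working-age = 1779; ratio = 636/1779 × 100 = 35.8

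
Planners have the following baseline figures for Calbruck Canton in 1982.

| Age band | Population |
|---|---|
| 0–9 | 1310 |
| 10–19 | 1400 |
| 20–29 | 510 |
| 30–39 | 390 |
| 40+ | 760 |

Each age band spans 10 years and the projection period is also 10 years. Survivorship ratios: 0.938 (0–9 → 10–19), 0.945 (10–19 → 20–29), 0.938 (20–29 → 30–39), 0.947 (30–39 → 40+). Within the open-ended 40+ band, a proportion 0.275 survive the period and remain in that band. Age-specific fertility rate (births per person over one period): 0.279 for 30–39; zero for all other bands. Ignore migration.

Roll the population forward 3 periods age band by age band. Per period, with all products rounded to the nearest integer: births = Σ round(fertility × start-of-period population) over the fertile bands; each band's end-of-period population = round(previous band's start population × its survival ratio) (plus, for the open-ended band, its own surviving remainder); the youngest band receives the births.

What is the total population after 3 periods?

Period 1.
Births: 390 * 0.279 = 109
10–19: 1310 * 0.938 = 1229
20–29: 1400 * 0.945 = 1323
30–39: 510 * 0.938 = 478
40+: 390 * 0.947 + 760 * 0.275 = 369 + 209 = 578
→ [109, 1229, 1323, 478, 578]
Period 2.
Births: 478 * 0.279 = 133
10–19: 109 * 0.938 = 102
20–29: 1229 * 0.945 = 1161
30–39: 1323 * 0.938 = 1241
40+: 478 * 0.947 + 578 * 0.275 = 453 + 159 = 612
→ [133, 102, 1161, 1241, 612]
Period 3.
Births: 1241 * 0.279 = 346
10–19: 133 * 0.938 = 125
20–29: 102 * 0.945 = 96
30–39: 1161 * 0.938 = 1089
40+: 1241 * 0.947 + 612 * 0.275 = 1175 + 168 = 1343
→ [346, 125, 96, 1089, 1343]
Total after period 3: 346 + 125 + 96 + 1089 + 1343 = 2999

2999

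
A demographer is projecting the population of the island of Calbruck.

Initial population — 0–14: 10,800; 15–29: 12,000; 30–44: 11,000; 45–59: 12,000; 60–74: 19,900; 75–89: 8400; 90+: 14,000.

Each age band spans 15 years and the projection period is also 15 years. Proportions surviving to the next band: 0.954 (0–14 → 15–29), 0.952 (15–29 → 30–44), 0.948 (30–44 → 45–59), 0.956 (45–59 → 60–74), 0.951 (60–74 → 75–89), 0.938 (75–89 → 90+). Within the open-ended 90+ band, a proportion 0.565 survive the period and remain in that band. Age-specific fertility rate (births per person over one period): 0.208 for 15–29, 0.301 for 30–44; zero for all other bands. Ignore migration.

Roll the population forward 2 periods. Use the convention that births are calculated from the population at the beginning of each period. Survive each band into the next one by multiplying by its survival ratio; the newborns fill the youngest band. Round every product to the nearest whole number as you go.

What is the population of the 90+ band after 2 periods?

26673

— Period 1 —
Births: 12000 * 0.208 = 2496  |  11000 * 0.301 = 3311 → 5807
15–29: 10800 * 0.954 = 10303
30–44: 12000 * 0.952 = 11424
45–59: 11000 * 0.948 = 10428
60–74: 12000 * 0.956 = 11472
75–89: 19900 * 0.951 = 18925
90+: 8400 * 0.938 + 14000 * 0.565 = 7879 + 7910 = 15789
Giving 5807 / 10303 / 11424 / 10428 / 11472 / 18925 / 15789.
— Period 2 —
Births: 10303 * 0.208 = 2143  |  11424 * 0.301 = 3439 → 5582
15–29: 5807 * 0.954 = 5540
30–44: 10303 * 0.952 = 9808
45–59: 11424 * 0.948 = 10830
60–74: 10428 * 0.956 = 9969
75–89: 11472 * 0.951 = 10910
90+: 18925 * 0.938 + 15789 * 0.565 = 17752 + 8921 = 26673
Giving 5582 / 5540 / 9808 / 10830 / 9969 / 10910 / 26673.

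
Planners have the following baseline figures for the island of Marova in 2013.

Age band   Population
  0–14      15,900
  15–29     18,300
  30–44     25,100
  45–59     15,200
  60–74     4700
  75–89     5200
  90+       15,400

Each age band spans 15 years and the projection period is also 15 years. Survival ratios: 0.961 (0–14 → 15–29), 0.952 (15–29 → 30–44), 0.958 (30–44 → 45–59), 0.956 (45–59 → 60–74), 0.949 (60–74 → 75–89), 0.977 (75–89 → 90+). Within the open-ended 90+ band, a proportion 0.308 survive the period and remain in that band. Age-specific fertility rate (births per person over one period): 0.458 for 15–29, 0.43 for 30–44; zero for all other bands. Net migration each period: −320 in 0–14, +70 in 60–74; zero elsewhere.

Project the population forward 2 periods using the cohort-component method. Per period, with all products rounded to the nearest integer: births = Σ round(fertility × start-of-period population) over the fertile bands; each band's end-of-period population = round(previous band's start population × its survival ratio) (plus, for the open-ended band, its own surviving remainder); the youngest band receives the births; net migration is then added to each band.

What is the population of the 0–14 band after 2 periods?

After projecting period 1:
Births: 18300 × 0.458 = 8381  |  25100 × 0.43 = 10793 → 19174
15–29: 15900 × 0.961 = 15280
30–44: 18300 × 0.952 = 17422
45–59: 25100 × 0.958 = 24046
60–74: 15200 × 0.956 = 14531
75–89: 4700 × 0.949 = 4460
90+: 5200 × 0.977 + 15400 × 0.308 = 5080 + 4743 = 9823
Net migration: 0–14 − 320 → 18854; 60–74 + 70 → 14601
End of period: [18854, 15280, 17422, 24046, 14601, 4460, 9823]
After projecting period 2:
Births: 15280 × 0.458 = 6998  |  17422 × 0.43 = 7491 → 14489
15–29: 18854 × 0.961 = 18119
30–44: 15280 × 0.952 = 14547
45–59: 17422 × 0.958 = 16690
60–74: 24046 × 0.956 = 22988
75–89: 14601 × 0.949 = 13856
90+: 4460 × 0.977 + 9823 × 0.308 = 4357 + 3025 = 7382
Net migration: 0–14 − 320 → 14169; 60–74 + 70 → 23058
End of period: [14169, 18119, 14547, 16690, 23058, 13856, 7382]

14169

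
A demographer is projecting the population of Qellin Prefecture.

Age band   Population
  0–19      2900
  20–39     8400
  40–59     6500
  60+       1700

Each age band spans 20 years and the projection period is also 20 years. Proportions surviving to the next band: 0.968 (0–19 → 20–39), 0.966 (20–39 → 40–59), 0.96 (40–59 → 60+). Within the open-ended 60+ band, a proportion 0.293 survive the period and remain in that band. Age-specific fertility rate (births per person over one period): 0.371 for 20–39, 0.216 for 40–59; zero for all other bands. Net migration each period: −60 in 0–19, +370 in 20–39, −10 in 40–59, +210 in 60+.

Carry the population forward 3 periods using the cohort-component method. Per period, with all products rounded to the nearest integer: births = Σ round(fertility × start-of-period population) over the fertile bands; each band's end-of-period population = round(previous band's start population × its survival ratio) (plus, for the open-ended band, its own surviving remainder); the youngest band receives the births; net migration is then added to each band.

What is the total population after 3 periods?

16090

Period 1.
Births: 8400 × 0.371 = 3116, 6500 × 0.216 = 1404 → total 4520
20–39: 2900 × 0.968 = 2807
40–59: 8400 × 0.966 = 8114
60+: 6500 × 0.96 + 1700 × 0.293 = 6240 + 498 = 6738
Net migration: 0–19 − 60 → 4460; 20–39 + 370 → 3177; 40–59 − 10 → 8104; 60+ + 210 → 6948
End of period: [4460, 3177, 8104, 6948]
Period 2.
Births: 3177 × 0.371 = 1179, 8104 × 0.216 = 1750 → total 2929
20–39: 4460 × 0.968 = 4317
40–59: 3177 × 0.966 = 3069
60+: 8104 × 0.96 + 6948 × 0.293 = 7780 + 2036 = 9816
Net migration: 0–19 − 60 → 2869; 20–39 + 370 → 4687; 40–59 − 10 → 3059; 60+ + 210 → 10026
End of period: [2869, 4687, 3059, 10026]
Period 3.
Births: 4687 × 0.371 = 1739, 3059 × 0.216 = 661 → total 2400
20–39: 2869 × 0.968 = 2777
40–59: 4687 × 0.966 = 4528
60+: 3059 × 0.96 + 10026 × 0.293 = 2937 + 2938 = 5875
Net migration: 0–19 − 60 → 2340; 20–39 + 370 → 3147; 40–59 − 10 → 4518; 60+ + 210 → 6085
End of period: [2340, 3147, 4518, 6085]
Total after period 3: 2340 + 3147 + 4518 + 6085 = 16090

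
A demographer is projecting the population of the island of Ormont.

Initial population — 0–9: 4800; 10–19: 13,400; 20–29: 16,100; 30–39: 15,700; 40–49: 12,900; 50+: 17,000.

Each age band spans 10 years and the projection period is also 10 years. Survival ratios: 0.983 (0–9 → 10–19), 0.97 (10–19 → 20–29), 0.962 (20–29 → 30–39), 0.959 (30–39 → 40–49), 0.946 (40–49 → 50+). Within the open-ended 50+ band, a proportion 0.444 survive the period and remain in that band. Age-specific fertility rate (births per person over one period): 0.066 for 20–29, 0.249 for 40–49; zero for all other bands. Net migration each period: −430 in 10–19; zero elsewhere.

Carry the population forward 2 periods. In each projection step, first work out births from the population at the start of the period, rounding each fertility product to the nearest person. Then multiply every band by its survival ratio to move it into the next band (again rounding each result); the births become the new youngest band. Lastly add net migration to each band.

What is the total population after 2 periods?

62907

Period 1:
Births: 16100 × 0.066 = 1063 ; 12900 × 0.249 = 3212 → 4275
10–19: 4800 × 0.983 = 4718
20–29: 13400 × 0.97 = 12998
30–39: 16100 × 0.962 = 15488
40–49: 15700 × 0.959 = 15056
50+: 12900 × 0.946 + 17000 × 0.444 = 12203 + 7548 = 19751
Net migration: 10–19 − 430 → 4288
Giving 4275 / 4288 / 12998 / 15488 / 15056 / 19751.
Period 2:
Births: 12998 × 0.066 = 858 ; 15056 × 0.249 = 3749 → 4607
10–19: 4275 × 0.983 = 4202
20–29: 4288 × 0.97 = 4159
30–39: 12998 × 0.962 = 12504
40–49: 15488 × 0.959 = 14853
50+: 15056 × 0.946 + 19751 × 0.444 = 14243 + 8769 = 23012
Net migration: 10–19 − 430 → 3772
Giving 4607 / 3772 / 4159 / 12504 / 14853 / 23012.
Total after period 2: 4607 + 3772 + 4159 + 12504 + 14853 + 23012 = 62907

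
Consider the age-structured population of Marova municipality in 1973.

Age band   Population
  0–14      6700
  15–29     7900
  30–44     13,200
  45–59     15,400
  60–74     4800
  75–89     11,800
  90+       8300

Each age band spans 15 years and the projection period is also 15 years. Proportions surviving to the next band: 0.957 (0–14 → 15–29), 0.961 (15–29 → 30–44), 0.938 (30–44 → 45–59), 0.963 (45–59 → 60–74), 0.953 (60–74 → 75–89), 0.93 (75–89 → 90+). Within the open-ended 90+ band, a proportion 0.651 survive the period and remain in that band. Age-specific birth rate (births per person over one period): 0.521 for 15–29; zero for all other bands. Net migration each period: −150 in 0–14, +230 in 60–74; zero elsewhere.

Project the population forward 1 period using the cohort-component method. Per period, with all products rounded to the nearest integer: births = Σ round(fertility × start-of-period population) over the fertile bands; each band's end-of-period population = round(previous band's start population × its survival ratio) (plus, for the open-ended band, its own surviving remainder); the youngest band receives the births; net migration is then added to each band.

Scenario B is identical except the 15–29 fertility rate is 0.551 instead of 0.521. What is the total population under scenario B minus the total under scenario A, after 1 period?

237

Call the groups 1 to 7, youngest first.
— Period 1 —
Births: 7900 * 0.521 = 4116
Group 2: 6700 * 0.957 = 6412
Group 3: 7900 * 0.961 = 7592
Group 4: 13200 * 0.938 = 12382
Group 5: 15400 * 0.963 = 14830
Group 6: 4800 * 0.953 = 4574
Group 7: 11800 * 0.93 + 8300 * 0.651 = 10974 + 5403 = 16377
Net migration: Group 1 − 150 → 3966; Group 5 + 230 → 15060
Giving 3966 / 6412 / 7592 / 12382 / 15060 / 4574 / 16377.
Scenario A total after 1 period: 66363
Scenario B projection —
— Period 1 —
Births: 7900 * 0.551 = 4353
Group 2: 6700 * 0.957 = 6412
Group 3: 7900 * 0.961 = 7592
Group 4: 13200 * 0.938 = 12382
Group 5: 15400 * 0.963 = 14830
Group 6: 4800 * 0.953 = 4574
Group 7: 11800 * 0.93 + 8300 * 0.651 = 10974 + 5403 = 16377
Net migration: Group 1 − 150 → 4203; Group 5 + 230 → 15060
Giving 4203 / 6412 / 7592 / 12382 / 15060 / 4574 / 16377.
Scenario B total after 1 period: 66600
Difference B − A = 66600 − 66363 = 237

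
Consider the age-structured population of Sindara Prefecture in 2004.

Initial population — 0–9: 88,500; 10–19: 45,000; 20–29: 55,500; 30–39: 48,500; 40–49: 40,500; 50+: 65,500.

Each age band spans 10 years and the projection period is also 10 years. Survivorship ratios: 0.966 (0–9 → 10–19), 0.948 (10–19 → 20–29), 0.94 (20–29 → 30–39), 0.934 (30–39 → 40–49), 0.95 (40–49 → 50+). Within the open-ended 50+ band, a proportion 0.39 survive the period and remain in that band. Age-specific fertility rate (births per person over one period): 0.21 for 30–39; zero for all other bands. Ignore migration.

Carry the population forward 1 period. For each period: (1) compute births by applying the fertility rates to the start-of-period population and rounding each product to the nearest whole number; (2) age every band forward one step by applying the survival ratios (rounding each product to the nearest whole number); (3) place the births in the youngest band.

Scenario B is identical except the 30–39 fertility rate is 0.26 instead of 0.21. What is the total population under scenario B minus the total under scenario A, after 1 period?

2425

Let band 1 be 0–9 through band 6 = 50+.
Period 1.
Births: 48500 * 0.21 = 10185
Band 2: 88500 * 0.966 = 85491
Band 3: 45000 * 0.948 = 42660
Band 4: 55500 * 0.94 = 52170
Band 5: 48500 * 0.934 = 45299
Band 6: 40500 * 0.95 + 65500 * 0.39 = 38475 + 25545 = 64020
→ [10185, 85491, 42660, 52170, 45299, 64020]
Scenario A total after 1 period: 299825
Scenario B projection —
Period 1.
Births: 48500 * 0.26 = 12610
Band 2: 88500 * 0.966 = 85491
Band 3: 45000 * 0.948 = 42660
Band 4: 55500 * 0.94 = 52170
Band 5: 48500 * 0.934 = 45299
Band 6: 40500 * 0.95 + 65500 * 0.39 = 38475 + 25545 = 64020
→ [12610, 85491, 42660, 52170, 45299, 64020]
Scenario B total after 1 period: 302250
Difference B − A = 302250 − 299825 = 2425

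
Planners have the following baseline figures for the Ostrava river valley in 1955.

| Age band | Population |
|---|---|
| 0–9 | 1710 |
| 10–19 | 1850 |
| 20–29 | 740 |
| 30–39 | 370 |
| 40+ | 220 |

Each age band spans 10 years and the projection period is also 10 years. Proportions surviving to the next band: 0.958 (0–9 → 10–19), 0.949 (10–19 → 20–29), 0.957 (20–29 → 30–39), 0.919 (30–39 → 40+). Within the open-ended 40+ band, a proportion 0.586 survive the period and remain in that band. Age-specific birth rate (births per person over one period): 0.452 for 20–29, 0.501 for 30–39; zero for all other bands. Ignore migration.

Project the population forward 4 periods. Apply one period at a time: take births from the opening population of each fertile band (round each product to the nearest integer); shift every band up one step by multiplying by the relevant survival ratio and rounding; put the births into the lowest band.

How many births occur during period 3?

1544

After projecting period 1:
Births: 740 × 0.452 = 334  |  370 × 0.501 = 185 ⇒ total 519
10–19: 1710 × 0.958 = 1638
20–29: 1850 × 0.949 = 1756
30–39: 740 × 0.957 = 708
40+: 370 × 0.919 + 220 × 0.586 = 340 + 129 = 469
Population now: 0–9=519, 10–19=1638, 20–29=1756, 30–39=708, 40+=469
After projecting period 2:
Births: 1756 × 0.452 = 794  |  708 × 0.501 = 355 ⇒ total 1149
10–19: 519 × 0.958 = 497
20–29: 1638 × 0.949 = 1554
30–39: 1756 × 0.957 = 1680
40+: 708 × 0.919 + 469 × 0.586 = 651 + 275 = 926
Population now: 0–9=1149, 10–19=497, 20–29=1554, 30–39=1680, 40+=926
After projecting period 3:
Births: 1554 × 0.452 = 702  |  1680 × 0.501 = 842 ⇒ total 1544
10–19: 1149 × 0.958 = 1101
20–29: 497 × 0.949 = 472
30–39: 1554 × 0.957 = 1487
40+: 1680 × 0.919 + 926 × 0.586 = 1544 + 543 = 2087
Population now: 0–9=1544, 10–19=1101, 20–29=472, 30–39=1487, 40+=2087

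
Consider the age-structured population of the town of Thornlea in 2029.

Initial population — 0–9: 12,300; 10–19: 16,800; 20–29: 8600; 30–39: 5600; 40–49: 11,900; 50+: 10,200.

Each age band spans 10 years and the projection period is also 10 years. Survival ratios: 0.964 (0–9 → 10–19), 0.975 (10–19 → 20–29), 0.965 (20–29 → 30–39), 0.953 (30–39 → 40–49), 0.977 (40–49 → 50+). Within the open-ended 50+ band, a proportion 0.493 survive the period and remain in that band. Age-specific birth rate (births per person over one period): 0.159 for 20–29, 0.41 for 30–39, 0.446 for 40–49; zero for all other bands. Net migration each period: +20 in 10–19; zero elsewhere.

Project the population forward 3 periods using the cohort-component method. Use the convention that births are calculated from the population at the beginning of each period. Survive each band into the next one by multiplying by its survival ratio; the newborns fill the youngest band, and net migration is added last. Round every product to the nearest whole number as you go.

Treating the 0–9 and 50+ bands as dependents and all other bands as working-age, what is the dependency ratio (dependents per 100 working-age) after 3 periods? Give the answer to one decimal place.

(Groups numbered youngest = 1 to oldest = 6.)
— Period 1 —
Births: 8600 × 0.159 = 1367  |  5600 × 0.41 = 2296  |  11900 × 0.446 = 5307 — total 8970
Group 2: 12300 × 0.964 = 11857
Group 3: 16800 × 0.975 = 16380
Group 4: 8600 × 0.965 = 8299
Group 5: 5600 × 0.953 = 5337
Group 6: 11900 × 0.977 + 10200 × 0.493 = 11626 + 5029 = 16655
Net migration: Group 2 + 20 → 11877
Giving 8970 / 11877 / 16380 / 8299 / 5337 / 16655.
— Period 2 —
Births: 16380 × 0.159 = 2604  |  8299 × 0.41 = 3403  |  5337 × 0.446 = 2380 — total 8387
Group 2: 8970 × 0.964 = 8647
Group 3: 11877 × 0.975 = 11580
Group 4: 16380 × 0.965 = 15807
Group 5: 8299 × 0.953 = 7909
Group 6: 5337 × 0.977 + 16655 × 0.493 = 5214 + 8211 = 13425
Net migration: Group 2 + 20 → 8667
Giving 8387 / 8667 / 11580 / 15807 / 7909 / 13425.
— Period 3 —
Births: 11580 × 0.159 = 1841  |  15807 × 0.41 = 6481  |  7909 × 0.446 = 3527 — total 11849
Group 2: 8387 × 0.964 = 8085
Group 3: 8667 × 0.975 = 8450
Group 4: 11580 × 0.965 = 11175
Group 5: 15807 × 0.953 = 15064
Group 6: 7909 × 0.977 + 13425 × 0.493 = 7727 + 6619 = 14346
Net migration: Group 2 + 20 → 8105
Giving 11849 / 8105 / 8450 / 11175 / 15064 / 14346.
Dependents (band 0–9 + band 50+) = 11849 + 14346 = 26195; working-age = 42794; ratio = 26195/42794 × 100 = 61.2

61.2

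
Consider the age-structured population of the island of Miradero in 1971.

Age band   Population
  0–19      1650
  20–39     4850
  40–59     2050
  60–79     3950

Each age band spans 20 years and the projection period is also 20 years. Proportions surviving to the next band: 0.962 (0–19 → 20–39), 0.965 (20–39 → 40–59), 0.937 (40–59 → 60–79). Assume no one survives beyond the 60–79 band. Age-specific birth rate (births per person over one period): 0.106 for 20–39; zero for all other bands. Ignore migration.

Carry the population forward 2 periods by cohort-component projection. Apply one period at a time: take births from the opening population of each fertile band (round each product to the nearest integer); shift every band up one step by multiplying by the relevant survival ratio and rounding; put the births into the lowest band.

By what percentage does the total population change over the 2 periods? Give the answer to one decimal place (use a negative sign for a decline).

-47.4

[period 1]
Births: 4850 * 0.106 = 514
20–39: 1650 * 0.962 = 1587
40–59: 4850 * 0.965 = 4680
60–79: 2050 * 0.937 = 1921
End of period: [514, 1587, 4680, 1921]
[period 2]
Births: 1587 * 0.106 = 168
20–39: 514 * 0.962 = 494
40–59: 1587 * 0.965 = 1531
60–79: 4680 * 0.937 = 4385
End of period: [168, 494, 1531, 4385]
Total: 12500 → 6578; change = -5922; percentage change = -47.4%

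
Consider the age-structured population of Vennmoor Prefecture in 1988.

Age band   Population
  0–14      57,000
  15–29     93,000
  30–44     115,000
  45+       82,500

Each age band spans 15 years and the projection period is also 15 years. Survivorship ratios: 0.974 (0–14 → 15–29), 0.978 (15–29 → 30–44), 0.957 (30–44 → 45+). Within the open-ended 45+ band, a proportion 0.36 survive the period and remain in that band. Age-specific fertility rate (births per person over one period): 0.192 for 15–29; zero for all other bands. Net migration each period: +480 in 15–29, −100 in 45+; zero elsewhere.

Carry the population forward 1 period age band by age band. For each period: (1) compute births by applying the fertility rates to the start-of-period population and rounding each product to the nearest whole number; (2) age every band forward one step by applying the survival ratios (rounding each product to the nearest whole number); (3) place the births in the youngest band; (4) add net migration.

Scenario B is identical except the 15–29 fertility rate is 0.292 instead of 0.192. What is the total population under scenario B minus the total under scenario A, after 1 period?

(Groups numbered youngest = 1 to oldest = 4.)
[period 1]
Births: 93000 × 0.192 = 17856
Group 2: 57000 × 0.974 = 55518
Group 3: 93000 × 0.978 = 90954
Group 4: 115000 × 0.957 + 82500 × 0.36 = 110055 + 29700 = 139755
Net migration: Group 2 + 480 → 55998; Group 4 − 100 → 139655
Population now: 0–14=17856, 15–29=55998, 30–44=90954, 45+=139655
Scenario A total after 1 period: 304463
Scenario B projection —
[period 1]
Births: 93000 × 0.292 = 27156
Group 2: 57000 × 0.974 = 55518
Group 3: 93000 × 0.978 = 90954
Group 4: 115000 × 0.957 + 82500 × 0.36 = 110055 + 29700 = 139755
Net migration: Group 2 + 480 → 55998; Group 4 − 100 → 139655
Population now: 0–14=27156, 15–29=55998, 30–44=90954, 45+=139655
Scenario B total after 1 period: 313763
Difference B − A = 313763 − 304463 = 9300

9300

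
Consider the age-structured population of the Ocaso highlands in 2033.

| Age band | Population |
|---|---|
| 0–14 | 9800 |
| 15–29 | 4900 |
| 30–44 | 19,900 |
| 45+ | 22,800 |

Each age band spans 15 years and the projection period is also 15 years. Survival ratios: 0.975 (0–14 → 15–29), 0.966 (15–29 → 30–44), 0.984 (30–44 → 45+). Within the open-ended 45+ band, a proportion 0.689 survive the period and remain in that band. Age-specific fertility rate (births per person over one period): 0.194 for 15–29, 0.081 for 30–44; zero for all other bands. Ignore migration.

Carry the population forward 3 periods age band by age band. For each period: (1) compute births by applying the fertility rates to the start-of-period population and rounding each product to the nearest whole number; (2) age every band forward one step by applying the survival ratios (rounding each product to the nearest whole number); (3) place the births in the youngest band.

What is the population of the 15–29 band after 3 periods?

Numbering the bands 1..4 from youngest to oldest:
[period 1]
Births: 4900 * 0.194 = 951, 19900 * 0.081 = 1612 ⇒ total 2563
Band 2: 9800 * 0.975 = 9555
Band 3: 4900 * 0.966 = 4733
Band 4: 19900 * 0.984 + 22800 * 0.689 = 19582 + 15709 = 35291
Giving 2563 / 9555 / 4733 / 35291.
[period 2]
Births: 9555 * 0.194 = 1854, 4733 * 0.081 = 383 ⇒ total 2237
Band 2: 2563 * 0.975 = 2499
Band 3: 9555 * 0.966 = 9230
Band 4: 4733 * 0.984 + 35291 * 0.689 = 4657 + 24315 = 28972
Giving 2237 / 2499 / 9230 / 28972.
[period 3]
Births: 2499 * 0.194 = 485, 9230 * 0.081 = 748 ⇒ total 1233
Band 2: 2237 * 0.975 = 2181
Band 3: 2499 * 0.966 = 2414
Band 4: 9230 * 0.984 + 28972 * 0.689 = 9082 + 19962 = 29044
Giving 1233 / 2181 / 2414 / 29044.

2181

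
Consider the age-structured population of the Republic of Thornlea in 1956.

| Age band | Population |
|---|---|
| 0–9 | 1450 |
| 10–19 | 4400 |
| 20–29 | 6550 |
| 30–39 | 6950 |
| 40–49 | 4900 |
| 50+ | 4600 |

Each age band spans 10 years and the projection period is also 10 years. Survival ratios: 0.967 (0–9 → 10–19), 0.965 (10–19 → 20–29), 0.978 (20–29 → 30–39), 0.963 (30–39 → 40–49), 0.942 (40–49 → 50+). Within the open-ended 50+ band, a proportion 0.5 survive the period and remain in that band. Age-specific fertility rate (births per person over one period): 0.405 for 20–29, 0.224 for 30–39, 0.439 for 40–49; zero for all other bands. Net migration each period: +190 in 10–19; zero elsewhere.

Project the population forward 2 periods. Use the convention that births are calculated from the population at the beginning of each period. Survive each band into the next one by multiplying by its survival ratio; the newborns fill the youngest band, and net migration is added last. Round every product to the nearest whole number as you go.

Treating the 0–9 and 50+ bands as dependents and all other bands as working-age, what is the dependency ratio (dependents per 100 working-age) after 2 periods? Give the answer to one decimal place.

87.1

Call the groups 1 to 6, youngest first.
Period 1:
Births: 6550 × 0.405 = 2653, 6950 × 0.224 = 1557, 4900 × 0.439 = 2151 — total 6361
Group 2: 1450 × 0.967 = 1402
Group 3: 4400 × 0.965 = 4246
Group 4: 6550 × 0.978 = 6406
Group 5: 6950 × 0.963 = 6693
Group 6: 4900 × 0.942 + 4600 × 0.5 = 4616 + 2300 = 6916
Net migration: Group 2 + 190 → 1592
End of period: [6361, 1592, 4246, 6406, 6693, 6916]
Period 2:
Births: 4246 × 0.405 = 1720, 6406 × 0.224 = 1435, 6693 × 0.439 = 2938 — total 6093
Group 2: 6361 × 0.967 = 6151
Group 3: 1592 × 0.965 = 1536
Group 4: 4246 × 0.978 = 4153
Group 5: 6406 × 0.963 = 6169
Group 6: 6693 × 0.942 + 6916 × 0.5 = 6305 + 3458 = 9763
Net migration: Group 2 + 190 → 6341
End of period: [6093, 6341, 1536, 4153, 6169, 9763]
Dependents (band 0–9 + band 50+) = 6093 + 9763 = 15856; working-age = 18199; ratio = 15856/18199 × 100 = 87.1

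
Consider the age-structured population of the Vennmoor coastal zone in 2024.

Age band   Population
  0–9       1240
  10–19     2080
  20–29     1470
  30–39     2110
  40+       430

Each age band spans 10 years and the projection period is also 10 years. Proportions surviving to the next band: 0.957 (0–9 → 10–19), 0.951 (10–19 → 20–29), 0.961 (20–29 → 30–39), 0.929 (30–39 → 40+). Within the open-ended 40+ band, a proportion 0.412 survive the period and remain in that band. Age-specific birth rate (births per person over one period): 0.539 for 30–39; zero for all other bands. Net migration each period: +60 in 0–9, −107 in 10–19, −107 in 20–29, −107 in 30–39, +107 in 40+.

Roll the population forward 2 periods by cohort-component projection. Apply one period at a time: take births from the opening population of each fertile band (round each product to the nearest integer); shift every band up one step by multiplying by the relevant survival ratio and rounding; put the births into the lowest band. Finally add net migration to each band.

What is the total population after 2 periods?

6659

Let band 1 be 0–9 through band 5 = 40+.
Period 1:
Births: 2110 × 0.539 = 1137
Band 2: 1240 × 0.957 = 1187
Band 3: 2080 × 0.951 = 1978
Band 4: 1470 × 0.961 = 1413
Band 5: 2110 × 0.929 + 430 × 0.412 = 1960 + 177 = 2137
Net migration: Band 1 + 60 → 1197; Band 2 − 107 → 1080; Band 3 − 107 → 1871; Band 4 − 107 → 1306; Band 5 + 107 → 2244
Giving 1197 / 1080 / 1871 / 1306 / 2244.
Period 2:
Births: 1306 × 0.539 = 704
Band 2: 1197 × 0.957 = 1146
Band 3: 1080 × 0.951 = 1027
Band 4: 1871 × 0.961 = 1798
Band 5: 1306 × 0.929 + 2244 × 0.412 = 1213 + 925 = 2138
Net migration: Band 1 + 60 → 764; Band 2 − 107 → 1039; Band 3 − 107 → 920; Band 4 − 107 → 1691; Band 5 + 107 → 2245
Giving 764 / 1039 / 920 / 1691 / 2245.
Total after period 2: 764 + 1039 + 920 + 1691 + 2245 = 6659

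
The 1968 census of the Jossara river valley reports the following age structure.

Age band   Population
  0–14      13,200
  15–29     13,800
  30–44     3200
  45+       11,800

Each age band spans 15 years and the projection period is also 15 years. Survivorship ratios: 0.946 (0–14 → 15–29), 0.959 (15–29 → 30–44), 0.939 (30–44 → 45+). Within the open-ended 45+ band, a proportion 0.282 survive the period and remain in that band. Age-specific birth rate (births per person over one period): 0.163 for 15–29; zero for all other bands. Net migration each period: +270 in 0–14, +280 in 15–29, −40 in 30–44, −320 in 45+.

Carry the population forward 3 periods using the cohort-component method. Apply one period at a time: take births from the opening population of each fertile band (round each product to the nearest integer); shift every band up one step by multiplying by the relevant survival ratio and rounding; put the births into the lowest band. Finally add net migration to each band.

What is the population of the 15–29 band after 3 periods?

2504

Let group 1 be 0–14 through group 4 = 45+.
Period 1.
Births: 13800 × 0.163 = 2249
Group 2: 13200 × 0.946 = 12487
Group 3: 13800 × 0.959 = 13234
Group 4: 3200 × 0.939 + 11800 × 0.282 = 3005 + 3328 = 6333
Net migration: Group 1 + 270 → 2519; Group 2 + 280 → 12767; Group 3 − 40 → 13194; Group 4 − 320 → 6013
End of period: [2519, 12767, 13194, 6013]
Period 2.
Births: 12767 × 0.163 = 2081
Group 2: 2519 × 0.946 = 2383
Group 3: 12767 × 0.959 = 12244
Group 4: 13194 × 0.939 + 6013 × 0.282 = 12389 + 1696 = 14085
Net migration: Group 1 + 270 → 2351; Group 2 + 280 → 2663; Group 3 − 40 → 12204; Group 4 − 320 → 13765
End of period: [2351, 2663, 12204, 13765]
Period 3.
Births: 2663 × 0.163 = 434
Group 2: 2351 × 0.946 = 2224
Group 3: 2663 × 0.959 = 2554
Group 4: 12204 × 0.939 + 13765 × 0.282 = 11460 + 3882 = 15342
Net migration: Group 1 + 270 → 704; Group 2 + 280 → 2504; Group 3 − 40 → 2514; Group 4 − 320 → 15022
End of period: [704, 2504, 2514, 15022]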